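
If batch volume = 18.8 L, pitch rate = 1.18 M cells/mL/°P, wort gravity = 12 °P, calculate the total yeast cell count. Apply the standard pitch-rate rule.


cells (billions) = rate · V_L · °P
cells = 1.18 · 18.8 · 12

266.2080 billion cells


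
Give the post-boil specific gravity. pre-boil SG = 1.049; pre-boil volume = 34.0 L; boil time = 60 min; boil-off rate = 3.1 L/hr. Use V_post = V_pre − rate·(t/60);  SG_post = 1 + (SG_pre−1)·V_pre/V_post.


V_post = 34.0 − 3.1·(60/60) = 30.9000
SG_post = 1 + (1.049 − 1)·34.0/30.9000

1.0539


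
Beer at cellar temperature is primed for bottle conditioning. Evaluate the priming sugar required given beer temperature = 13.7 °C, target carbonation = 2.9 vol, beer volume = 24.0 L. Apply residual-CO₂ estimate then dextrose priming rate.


residual = 14.695·(0.01821 + 0.09011·e^(−0.04·T));  sugar = (target − residual)·4.0·V
residual = 14.695·(0.01821 + 0.09011·e^(−0.04·13.7)) = 1.0331
sugar = (2.9 − 1.0331)·4.0·24.0

179.2221 g


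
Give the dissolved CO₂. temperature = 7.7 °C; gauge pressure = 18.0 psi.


vols = (P + 14.695)·(0.01821 + 0.09011·e^(−0.04·T))
vols = (18.0 + 14.695)·(0.01821 + 0.09011·e^(−0.04·7.7))

2.7605 volumes


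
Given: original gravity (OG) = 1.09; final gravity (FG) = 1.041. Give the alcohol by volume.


ABV = (OG − FG) · 131.25
ABV = (1.09 − 1.041) · 131.25

6.4313 % ABV


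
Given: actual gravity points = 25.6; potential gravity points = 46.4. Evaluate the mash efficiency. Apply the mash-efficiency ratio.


efficiency = actual / potential × 100
efficiency = 25.6 / 46.4 × 100

55.1724 %


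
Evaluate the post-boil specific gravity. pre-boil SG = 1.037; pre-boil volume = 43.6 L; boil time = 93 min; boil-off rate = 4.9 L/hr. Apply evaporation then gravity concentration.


V_post = V_pre − rate·(t/60);  SG_post = 1 + (SG_pre−1)·V_pre/V_post
V_post = 43.6 − 4.9·(93/60) = 36.0050
SG_post = 1 + (1.037 − 1)·43.6/36.0050

1.0448


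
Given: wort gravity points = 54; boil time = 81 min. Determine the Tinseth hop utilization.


U = 1.65·0.000125^(GP/1000) · (1 − e^(−0.04·t))/4.15
bigness = 1.65·0.000125^(54/1000) = 1.0156
boil_factor = (1 − e^(−0.04·81))/4.15 = 0.2315
U = 1.0156 · 0.2315

0.2351


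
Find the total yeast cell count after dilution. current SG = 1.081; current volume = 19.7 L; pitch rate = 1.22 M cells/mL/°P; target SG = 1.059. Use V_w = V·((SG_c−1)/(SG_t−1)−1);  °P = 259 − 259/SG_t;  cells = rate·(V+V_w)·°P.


V_w = 19.7·((1.081−1)/(1.059−1)−1) = 7.3458
V_final = 19.7 + 7.3458 = 27.0458
°P = 259 − 259/1.059 = 14.4297
cells = 1.22·27.0458·14.4297

476.1183 billion cells


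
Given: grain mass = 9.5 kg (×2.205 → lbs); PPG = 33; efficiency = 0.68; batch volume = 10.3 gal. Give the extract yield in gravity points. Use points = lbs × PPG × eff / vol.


lbs = 9.5 × 2.205 = 20.9475
points = 20.9475 × 33 × 0.68 / 10.3

45.6371 points


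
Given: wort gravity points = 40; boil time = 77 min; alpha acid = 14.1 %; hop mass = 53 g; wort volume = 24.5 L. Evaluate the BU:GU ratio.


U = 1.65·0.000125^(GP/1000)·(1−e^(−0.04t))/4.15;  IBU = (α/100)·m·U·1000/V;  BU:GU = IBU/GP
U = 1.65·0.000125^(40/1000)·(1−e^(−0.04·77))/4.15 = 0.2648
IBU = (14.1/100)·53·0.2648·1000/24.5 = 80.7622
BU:GU = 80.7622/40

2.0191


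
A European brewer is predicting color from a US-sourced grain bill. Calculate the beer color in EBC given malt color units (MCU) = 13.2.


SRM = 1.4922·MCU^0.6859;  EBC = SRM·1.97
SRM = 1.4922·13.2^0.6859 = 8.7585
EBC = 8.7585·1.97

17.2542 EBC


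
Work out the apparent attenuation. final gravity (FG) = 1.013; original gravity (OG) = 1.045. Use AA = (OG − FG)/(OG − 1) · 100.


AA = (1.045 − 1.013)/(1.045 − 1) · 100

71.1111 %


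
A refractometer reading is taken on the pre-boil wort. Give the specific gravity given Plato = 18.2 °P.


SG = 259/(259 − P)
SG = 259/(259 − 18.2)

1.0756


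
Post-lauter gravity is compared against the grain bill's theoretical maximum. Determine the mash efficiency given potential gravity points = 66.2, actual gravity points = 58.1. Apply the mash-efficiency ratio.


efficiency = actual / potential × 100
efficiency = 58.1 / 66.2 × 100

87.7644 %


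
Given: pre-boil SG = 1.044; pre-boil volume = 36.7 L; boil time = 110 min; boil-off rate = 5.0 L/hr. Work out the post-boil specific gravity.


V_post = V_pre − rate·(t/60);  SG_post = 1 + (SG_pre−1)·V_pre/V_post
V_post = 36.7 − 5.0·(110/60) = 27.5333
SG_post = 1 + (1.044 − 1)·36.7/27.5333

1.0586


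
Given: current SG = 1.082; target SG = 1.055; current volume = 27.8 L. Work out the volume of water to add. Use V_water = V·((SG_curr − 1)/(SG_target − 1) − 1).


V_water = 27.8·((1.082 − 1)/(1.055 − 1) − 1)

13.6473 L


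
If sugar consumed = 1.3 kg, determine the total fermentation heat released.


Q = m_sugar · 590 kJ/kg
Q = 1.3 · 590

767.0000 kJ


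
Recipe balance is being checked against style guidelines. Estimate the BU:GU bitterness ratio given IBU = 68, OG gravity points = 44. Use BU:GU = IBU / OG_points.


BU:GU = 68 / 44

1.5455


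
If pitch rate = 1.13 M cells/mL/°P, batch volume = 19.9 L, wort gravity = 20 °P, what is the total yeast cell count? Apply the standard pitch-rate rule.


cells (billions) = rate · V_L · °P
cells = 1.13 · 19.9 · 20

449.7400 billion cells


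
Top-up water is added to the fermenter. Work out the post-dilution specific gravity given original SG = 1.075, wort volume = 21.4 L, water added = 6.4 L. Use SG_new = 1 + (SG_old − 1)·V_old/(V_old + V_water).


pts = (1.075 − 1)·1000·21.4/(21.4 + 6.4) = 57.7338
SG_new = 1 + 57.7338/1000

1.0577


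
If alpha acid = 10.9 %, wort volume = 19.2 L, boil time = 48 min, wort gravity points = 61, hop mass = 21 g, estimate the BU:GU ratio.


U = 1.65·0.000125^(GP/1000)·(1−e^(−0.04t))/4.15;  IBU = (α/100)·m·U·1000/V;  BU:GU = IBU/GP
U = 1.65·0.000125^(61/1000)·(1−e^(−0.04·48))/4.15 = 0.1961
IBU = (10.9/100)·21·0.1961·1000/19.2 = 23.3798
BU:GU = 23.3798/61

0.3833


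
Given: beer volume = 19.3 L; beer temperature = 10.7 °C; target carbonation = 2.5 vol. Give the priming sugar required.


residual = 14.695·(0.01821 + 0.09011·e^(−0.04·T));  sugar = (target − residual)·4.0·V
residual = 14.695·(0.01821 + 0.09011·e^(−0.04·10.7)) = 1.1307
sugar = (2.5 − 1.1307)·4.0·19.3

105.7097 g


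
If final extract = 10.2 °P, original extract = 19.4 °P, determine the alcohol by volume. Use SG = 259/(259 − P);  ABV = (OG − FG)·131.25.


OG = 259/(259 − 19.4) = 1.0810
FG = 259/(259 − 10.2) = 1.0410
ABV = (1.0810 − 1.0410)·131.25

5.2463 % ABV


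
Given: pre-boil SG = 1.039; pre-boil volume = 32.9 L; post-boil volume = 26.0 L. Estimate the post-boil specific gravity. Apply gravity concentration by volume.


SG_post = 1 + (SG_pre − 1)·V_pre/V_post
pts_pre = (1.039 − 1)·1000 = 39.0000
pts_post = 39.0000·32.9/26.0 = 49.3500
SG_post = 1 + 49.3500/1000

1.0494


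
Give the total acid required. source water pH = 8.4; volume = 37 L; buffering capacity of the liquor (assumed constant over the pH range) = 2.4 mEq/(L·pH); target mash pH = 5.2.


acid = buffering capacity · (pH_source − pH_target) · V
acid = 2.4 · (8.4 − 5.2) · 37

284.1600 mEq


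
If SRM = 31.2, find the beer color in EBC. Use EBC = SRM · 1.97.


EBC = 31.2 · 1.97

61.4640 EBC


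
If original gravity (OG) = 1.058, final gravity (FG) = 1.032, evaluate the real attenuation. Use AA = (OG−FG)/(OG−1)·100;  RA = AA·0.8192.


AA = (1.058 − 1.032)/(1.058 − 1)·100 = 44.8276
RA = 44.8276·0.8192

36.7228 %


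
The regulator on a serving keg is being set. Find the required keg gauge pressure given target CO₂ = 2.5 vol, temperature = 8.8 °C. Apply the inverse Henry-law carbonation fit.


psi = vols/(0.01821 + 0.09011·e^(−0.04·T)) − 14.695
psi = 2.5/(0.01821 + 0.09011·e^(−0.04·8.8)) − 14.695

15.9488 psi


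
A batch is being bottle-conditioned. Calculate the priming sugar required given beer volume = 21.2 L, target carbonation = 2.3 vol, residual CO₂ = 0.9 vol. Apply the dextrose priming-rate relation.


sugar = (target − residual)·4.0·V
sugar = (2.3 − 0.9)·4.0·21.2

118.7200 g


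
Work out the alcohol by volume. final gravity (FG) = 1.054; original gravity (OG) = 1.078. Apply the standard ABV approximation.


ABV = (OG − FG) · 131.25
ABV = (1.078 − 1.054) · 131.25

3.1500 % ABV


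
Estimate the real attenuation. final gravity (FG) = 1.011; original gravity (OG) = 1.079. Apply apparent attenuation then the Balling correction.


AA = (OG−FG)/(OG−1)·100;  RA = AA·0.8192
AA = (1.079 − 1.011)/(1.079 − 1)·100 = 86.0759
RA = 86.0759·0.8192

70.5134 %


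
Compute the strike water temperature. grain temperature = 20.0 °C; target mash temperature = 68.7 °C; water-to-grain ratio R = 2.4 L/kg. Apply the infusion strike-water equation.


T_strike = (0.41/R)·(T_mash − T_grain) + T_mash
T_strike = (0.41/2.4)·(68.7 − 20.0) + 68.7

77.0196 °C


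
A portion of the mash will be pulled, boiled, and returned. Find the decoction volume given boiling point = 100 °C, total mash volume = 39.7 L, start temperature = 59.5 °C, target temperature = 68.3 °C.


V_dec = V_total·(T_target − T_start)/(T_boil − T_start)
V_dec = 39.7·(68.3 − 59.5)/(100 − 59.5)

8.6262 L


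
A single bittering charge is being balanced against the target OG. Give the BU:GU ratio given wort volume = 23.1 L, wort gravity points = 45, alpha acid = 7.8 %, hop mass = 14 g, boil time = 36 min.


U = 1.65·0.000125^(GP/1000)·(1−e^(−0.04t))/4.15;  IBU = (α/100)·m·U·1000/V;  BU:GU = IBU/GP
U = 1.65·0.000125^(45/1000)·(1−e^(−0.04·36))/4.15 = 0.2025
IBU = (7.8/100)·14·0.2025·1000/23.1 = 9.5713
BU:GU = 9.5713/45

0.2127


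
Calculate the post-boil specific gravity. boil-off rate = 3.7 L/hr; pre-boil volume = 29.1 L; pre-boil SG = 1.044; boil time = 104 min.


V_post = V_pre − rate·(t/60);  SG_post = 1 + (SG_pre−1)·V_pre/V_post
V_post = 29.1 − 3.7·(104/60) = 22.6867
SG_post = 1 + (1.044 − 1)·29.1/22.6867

1.0564


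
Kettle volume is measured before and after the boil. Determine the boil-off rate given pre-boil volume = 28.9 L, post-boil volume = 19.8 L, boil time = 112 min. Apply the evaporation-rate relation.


rate = (V_pre − V_post) / (t_min/60)
rate = (28.9 − 19.8) / (112/60)

4.8750 L/hr


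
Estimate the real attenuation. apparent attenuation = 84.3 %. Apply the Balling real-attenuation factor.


RA = AA · 0.8192
RA = 84.3 · 0.8192

69.0586 %


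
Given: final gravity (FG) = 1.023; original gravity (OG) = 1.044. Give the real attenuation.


AA = (OG−FG)/(OG−1)·100;  RA = AA·0.8192
AA = (1.044 − 1.023)/(1.044 − 1)·100 = 47.7273
RA = 47.7273·0.8192

39.0982 %


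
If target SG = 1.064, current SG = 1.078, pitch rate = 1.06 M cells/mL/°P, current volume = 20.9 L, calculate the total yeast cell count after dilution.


V_w = V·((SG_c−1)/(SG_t−1)−1);  °P = 259 − 259/SG_t;  cells = rate·(V+V_w)·°P
V_w = 20.9·((1.078−1)/(1.064−1)−1) = 4.5719
V_final = 20.9 + 4.5719 = 25.4719
°P = 259 − 259/1.064 = 15.5789
cells = 1.06·25.4719·15.5789

420.6345 billion cells


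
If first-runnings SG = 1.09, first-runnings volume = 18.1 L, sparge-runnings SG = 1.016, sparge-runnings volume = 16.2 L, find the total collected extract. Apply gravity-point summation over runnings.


total = Σ (SG_i − 1)·1000·V_i
first = (1.09 − 1)·1000·18.1 = 1629.0000
sparge = (1.016 − 1)·1000·16.2 = 259.2000
total = 1629.0000 + 259.2000

1888.2000 gravity·L


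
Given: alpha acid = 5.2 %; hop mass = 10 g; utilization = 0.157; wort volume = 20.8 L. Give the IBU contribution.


IBU = (α/100)·mass·U·1000 / V
IBU = (5.2/100)·10·0.157·1000 / 20.8

3.9250 IBU


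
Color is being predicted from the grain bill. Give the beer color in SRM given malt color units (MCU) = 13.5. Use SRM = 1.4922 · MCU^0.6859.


SRM = 1.4922 · 13.5^0.6859

8.8945 SRM


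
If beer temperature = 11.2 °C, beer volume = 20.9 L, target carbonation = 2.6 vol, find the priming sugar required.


residual = 14.695·(0.01821 + 0.09011·e^(−0.04·T));  sugar = (target − residual)·4.0·V
residual = 14.695·(0.01821 + 0.09011·e^(−0.04·11.2)) = 1.1136
sugar = (2.6 − 1.1136)·4.0·20.9

124.2620 g


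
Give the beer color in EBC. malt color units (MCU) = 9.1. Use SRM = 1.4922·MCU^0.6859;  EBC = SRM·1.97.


SRM = 1.4922·9.1^0.6859 = 6.7863
EBC = 6.7863·1.97

13.3690 EBC


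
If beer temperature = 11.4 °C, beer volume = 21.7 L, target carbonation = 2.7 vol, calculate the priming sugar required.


residual = 14.695·(0.01821 + 0.09011·e^(−0.04·T));  sugar = (target − residual)·4.0·V
residual = 14.695·(0.01821 + 0.09011·e^(−0.04·11.4)) = 1.1069
sugar = (2.7 − 1.1069)·4.0·21.7

138.2836 g


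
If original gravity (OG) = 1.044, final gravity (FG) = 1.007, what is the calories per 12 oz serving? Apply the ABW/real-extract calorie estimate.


ABW = (OG−FG)·131.25·0.79/FG;  °P = 259 − 259/SG (for OG→OE and FG→AE);  RE = 0.1808·OE + 0.8192·AE;  Cal = (6.9·ABW + 4·(RE−0.1))·FG·3.55
ABW = (1.044 − 1.007)·131.25·0.79/1.007 = 3.8098
OE = 259 − 259/1.044 = 10.9157 °P
AE = 259 − 259/1.007 = 1.8004 °P
RE = 0.1808·10.9157 + 0.8192·1.8004 = 3.4484 °P
Cal = (6.9·3.8098 + 4·(3.4484−0.1))·1.007·3.55

141.8543 kcal


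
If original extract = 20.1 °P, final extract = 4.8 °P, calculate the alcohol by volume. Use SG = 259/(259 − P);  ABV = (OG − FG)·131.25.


OG = 259/(259 − 20.1) = 1.0841
FG = 259/(259 − 4.8) = 1.0189
ABV = (1.0841 − 1.0189)·131.25

8.5644 % ABV


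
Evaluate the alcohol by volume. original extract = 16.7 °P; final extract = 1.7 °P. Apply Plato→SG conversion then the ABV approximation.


SG = 259/(259 − P);  ABV = (OG − FG)·131.25
OG = 259/(259 − 16.7) = 1.0689
FG = 259/(259 − 1.7) = 1.0066
ABV = (1.0689 − 1.0066)·131.25

8.1789 % ABV


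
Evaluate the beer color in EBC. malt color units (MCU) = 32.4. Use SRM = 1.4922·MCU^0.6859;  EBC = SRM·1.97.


SRM = 1.4922·32.4^0.6859 = 16.2147
EBC = 16.2147·1.97

31.9430 EBC


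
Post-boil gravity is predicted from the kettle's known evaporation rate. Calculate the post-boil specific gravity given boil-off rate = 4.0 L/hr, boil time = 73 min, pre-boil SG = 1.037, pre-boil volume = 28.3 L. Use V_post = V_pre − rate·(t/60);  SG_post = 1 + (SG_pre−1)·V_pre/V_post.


V_post = 28.3 − 4.0·(73/60) = 23.4333
SG_post = 1 + (1.037 − 1)·28.3/23.4333

1.0447


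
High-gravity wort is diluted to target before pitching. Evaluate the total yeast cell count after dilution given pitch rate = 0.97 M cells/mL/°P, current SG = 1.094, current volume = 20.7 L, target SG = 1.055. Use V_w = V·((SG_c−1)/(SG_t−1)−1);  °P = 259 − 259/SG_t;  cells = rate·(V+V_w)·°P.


V_w = 20.7·((1.094−1)/(1.055−1)−1) = 14.6782
V_final = 20.7 + 14.6782 = 35.3782
°P = 259 − 259/1.055 = 13.5024
cells = 0.97·35.3782·13.5024

463.3586 billion cells


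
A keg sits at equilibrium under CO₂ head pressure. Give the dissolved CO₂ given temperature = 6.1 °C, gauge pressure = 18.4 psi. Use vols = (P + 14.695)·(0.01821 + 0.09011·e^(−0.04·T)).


vols = (18.4 + 14.695)·(0.01821 + 0.09011·e^(−0.04·6.1))

2.9392 volumes


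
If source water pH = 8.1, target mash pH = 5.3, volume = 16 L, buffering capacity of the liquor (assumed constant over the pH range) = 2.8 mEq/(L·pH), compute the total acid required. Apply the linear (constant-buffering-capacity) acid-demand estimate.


acid = buffering capacity · (pH_source − pH_target) · V
acid = 2.8 · (8.1 − 5.3) · 16

125.4400 mEq


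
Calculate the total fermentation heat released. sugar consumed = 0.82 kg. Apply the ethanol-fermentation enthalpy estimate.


Q = m_sugar · 590 kJ/kg
Q = 0.82 · 590

483.8000 kJ


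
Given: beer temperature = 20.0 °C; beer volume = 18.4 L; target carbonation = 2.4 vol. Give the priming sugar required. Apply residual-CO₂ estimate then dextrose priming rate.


residual = 14.695·(0.01821 + 0.09011·e^(−0.04·T));  sugar = (target − residual)·4.0·V
residual = 14.695·(0.01821 + 0.09011·e^(−0.04·20.0)) = 0.8626
sugar = (2.4 − 0.8626)·4.0·18.4

113.1539 g


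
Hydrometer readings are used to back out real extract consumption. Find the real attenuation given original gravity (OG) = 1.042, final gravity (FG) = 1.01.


AA = (OG−FG)/(OG−1)·100;  RA = AA·0.8192
AA = (1.042 − 1.01)/(1.042 − 1)·100 = 76.1905
RA = 76.1905·0.8192

62.4152 %


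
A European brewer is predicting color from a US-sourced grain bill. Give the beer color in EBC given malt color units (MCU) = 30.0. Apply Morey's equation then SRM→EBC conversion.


SRM = 1.4922·MCU^0.6859;  EBC = SRM·1.97
SRM = 1.4922·30.0^0.6859 = 15.3810
EBC = 15.3810·1.97

30.3006 EBC


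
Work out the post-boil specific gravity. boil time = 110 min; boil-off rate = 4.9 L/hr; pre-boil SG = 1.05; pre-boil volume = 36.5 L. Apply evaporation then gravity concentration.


V_post = V_pre − rate·(t/60);  SG_post = 1 + (SG_pre−1)·V_pre/V_post
V_post = 36.5 − 4.9·(110/60) = 27.5167
SG_post = 1 + (1.05 − 1)·36.5/27.5167

1.0663


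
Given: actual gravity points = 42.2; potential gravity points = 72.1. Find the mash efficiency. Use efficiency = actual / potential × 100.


efficiency = 42.2 / 72.1 × 100

58.5298 %


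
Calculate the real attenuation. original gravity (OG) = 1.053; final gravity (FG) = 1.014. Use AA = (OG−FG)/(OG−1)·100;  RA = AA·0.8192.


AA = (1.053 − 1.014)/(1.053 − 1)·100 = 73.5849
RA = 73.5849·0.8192

60.2808 %


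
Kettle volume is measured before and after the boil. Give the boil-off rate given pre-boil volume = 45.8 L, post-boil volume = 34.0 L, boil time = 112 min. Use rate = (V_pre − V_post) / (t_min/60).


rate = (45.8 − 34.0) / (112/60)

6.3214 L/hr


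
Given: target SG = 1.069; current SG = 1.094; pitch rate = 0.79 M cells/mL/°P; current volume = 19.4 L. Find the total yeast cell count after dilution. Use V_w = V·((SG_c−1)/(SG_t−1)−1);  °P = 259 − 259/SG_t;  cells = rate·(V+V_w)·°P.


V_w = 19.4·((1.094−1)/(1.069−1)−1) = 7.0290
V_final = 19.4 + 7.0290 = 26.4290
°P = 259 − 259/1.069 = 16.7175
cells = 0.79·26.4290·16.7175

349.0428 billion cells


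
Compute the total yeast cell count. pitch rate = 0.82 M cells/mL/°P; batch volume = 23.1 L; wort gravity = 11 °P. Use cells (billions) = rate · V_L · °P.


cells = 0.82 · 23.1 · 11

208.3620 billion cells


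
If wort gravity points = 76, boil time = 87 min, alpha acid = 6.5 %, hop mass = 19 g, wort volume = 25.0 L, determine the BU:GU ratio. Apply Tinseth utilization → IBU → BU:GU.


U = 1.65·0.000125^(GP/1000)·(1−e^(−0.04t))/4.15;  IBU = (α/100)·m·U·1000/V;  BU:GU = IBU/GP
U = 1.65·0.000125^(76/1000)·(1−e^(−0.04·87))/4.15 = 0.1946
IBU = (6.5/100)·19·0.1946·1000/25.0 = 9.6148
BU:GU = 9.6148/76

0.1265


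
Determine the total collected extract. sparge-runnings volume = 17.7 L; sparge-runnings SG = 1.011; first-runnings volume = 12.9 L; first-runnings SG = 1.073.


total = Σ (SG_i − 1)·1000·V_i
first = (1.073 − 1)·1000·12.9 = 941.7000
sparge = (1.011 − 1)·1000·17.7 = 194.7000
total = 941.7000 + 194.7000

1136.4000 gravity·L


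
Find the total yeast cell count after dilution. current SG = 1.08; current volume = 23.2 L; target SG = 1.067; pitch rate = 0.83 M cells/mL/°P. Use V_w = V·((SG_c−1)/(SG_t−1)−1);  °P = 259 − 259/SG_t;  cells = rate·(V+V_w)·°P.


V_w = 23.2·((1.08−1)/(1.067−1)−1) = 4.5015
V_final = 23.2 + 4.5015 = 27.7015
°P = 259 − 259/1.067 = 16.2634
cells = 0.83·27.7015·16.2634

373.9309 billion cells


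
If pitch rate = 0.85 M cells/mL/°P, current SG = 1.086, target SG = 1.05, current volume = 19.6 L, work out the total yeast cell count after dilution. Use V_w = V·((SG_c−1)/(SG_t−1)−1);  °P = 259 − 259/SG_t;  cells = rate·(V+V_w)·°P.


V_w = 19.6·((1.086−1)/(1.05−1)−1) = 14.1120
V_final = 19.6 + 14.1120 = 33.7120
°P = 259 − 259/1.05 = 12.3333
cells = 0.85·33.7120·12.3333

353.4141 billion cells


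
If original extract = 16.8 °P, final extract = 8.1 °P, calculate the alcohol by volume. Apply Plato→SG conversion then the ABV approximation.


SG = 259/(259 − P);  ABV = (OG − FG)·131.25
OG = 259/(259 − 16.8) = 1.0694
FG = 259/(259 − 8.1) = 1.0323
ABV = (1.0694 − 1.0323)·131.25

4.8668 % ABV


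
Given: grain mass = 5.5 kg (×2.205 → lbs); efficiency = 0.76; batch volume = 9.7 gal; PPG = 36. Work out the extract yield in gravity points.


points = lbs × PPG × eff / vol
lbs = 5.5 × 2.205 = 12.1275
points = 12.1275 × 36 × 0.76 / 9.7

34.2071 points


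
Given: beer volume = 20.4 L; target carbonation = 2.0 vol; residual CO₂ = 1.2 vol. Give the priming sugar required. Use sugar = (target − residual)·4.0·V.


sugar = (2.0 − 1.2)·4.0·20.4

65.2800 g


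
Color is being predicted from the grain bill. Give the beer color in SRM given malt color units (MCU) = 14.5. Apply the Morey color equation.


SRM = 1.4922 · MCU^0.6859
SRM = 1.4922 · 14.5^0.6859

9.3413 SRM


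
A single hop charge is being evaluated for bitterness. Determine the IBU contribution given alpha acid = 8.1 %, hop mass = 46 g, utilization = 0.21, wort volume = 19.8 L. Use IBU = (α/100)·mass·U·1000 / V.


IBU = (8.1/100)·46·0.21·1000 / 19.8

39.5182 IBU


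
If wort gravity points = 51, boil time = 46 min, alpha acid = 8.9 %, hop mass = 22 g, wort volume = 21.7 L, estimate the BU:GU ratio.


U = 1.65·0.000125^(GP/1000)·(1−e^(−0.04t))/4.15;  IBU = (α/100)·m·U·1000/V;  BU:GU = IBU/GP
U = 1.65·0.000125^(51/1000)·(1−e^(−0.04·46))/4.15 = 0.2115
IBU = (8.9/100)·22·0.2115·1000/21.7 = 19.0819
BU:GU = 19.0819/51

0.3742


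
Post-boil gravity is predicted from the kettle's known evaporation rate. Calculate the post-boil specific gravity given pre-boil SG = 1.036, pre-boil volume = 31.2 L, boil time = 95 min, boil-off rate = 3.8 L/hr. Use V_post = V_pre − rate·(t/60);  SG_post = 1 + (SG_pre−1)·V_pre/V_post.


V_post = 31.2 − 3.8·(95/60) = 25.1833
SG_post = 1 + (1.036 − 1)·31.2/25.1833

1.0446


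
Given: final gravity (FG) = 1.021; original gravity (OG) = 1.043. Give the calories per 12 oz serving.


ABW = (OG−FG)·131.25·0.79/FG;  °P = 259 − 259/SG (for OG→OE and FG→AE);  RE = 0.1808·OE + 0.8192·AE;  Cal = (6.9·ABW + 4·(RE−0.1))·FG·3.55
ABW = (1.043 − 1.021)·131.25·0.79/1.021 = 2.2342
OE = 259 − 259/1.043 = 10.6779 °P
AE = 259 − 259/1.021 = 5.3271 °P
RE = 0.1808·10.6779 + 0.8192·5.3271 = 6.2945 °P
Cal = (6.9·2.2342 + 4·(6.2945−0.1))·1.021·3.55

145.6858 kcal


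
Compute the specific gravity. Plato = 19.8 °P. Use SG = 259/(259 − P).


SG = 259/(259 − 19.8)

1.0828


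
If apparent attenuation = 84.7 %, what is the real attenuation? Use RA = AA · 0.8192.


RA = 84.7 · 0.8192

69.3862 %


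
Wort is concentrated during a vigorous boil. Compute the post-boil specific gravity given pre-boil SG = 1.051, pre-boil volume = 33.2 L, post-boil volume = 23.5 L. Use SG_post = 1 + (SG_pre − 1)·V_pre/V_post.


pts_pre = (1.051 − 1)·1000 = 51.0000
pts_post = 51.0000·33.2/23.5 = 72.0511
SG_post = 1 + 72.0511/1000

1.0721


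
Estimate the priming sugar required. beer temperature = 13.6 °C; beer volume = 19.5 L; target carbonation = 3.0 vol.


residual = 14.695·(0.01821 + 0.09011·e^(−0.04·T));  sugar = (target − residual)·4.0·V
residual = 14.695·(0.01821 + 0.09011·e^(−0.04·13.6)) = 1.0362
sugar = (3.0 − 1.0362)·4.0·19.5

153.1786 g


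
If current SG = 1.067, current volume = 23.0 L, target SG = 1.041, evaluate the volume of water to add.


V_water = V·((SG_curr − 1)/(SG_target − 1) − 1)
V_water = 23.0·((1.067 − 1)/(1.041 − 1) − 1)

14.5854 L


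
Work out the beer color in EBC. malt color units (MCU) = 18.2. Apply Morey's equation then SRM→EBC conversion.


SRM = 1.4922·MCU^0.6859;  EBC = SRM·1.97
SRM = 1.4922·18.2^0.6859 = 10.9172
EBC = 10.9172·1.97

21.5068 EBC


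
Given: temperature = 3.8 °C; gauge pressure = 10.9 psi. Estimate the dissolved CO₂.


vols = (P + 14.695)·(0.01821 + 0.09011·e^(−0.04·T))
vols = (10.9 + 14.695)·(0.01821 + 0.09011·e^(−0.04·3.8))

2.4472 volumes


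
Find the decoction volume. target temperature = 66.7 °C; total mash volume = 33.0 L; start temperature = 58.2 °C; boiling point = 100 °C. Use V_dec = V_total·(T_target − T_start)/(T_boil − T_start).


V_dec = 33.0·(66.7 − 58.2)/(100 − 58.2)

6.7105 L


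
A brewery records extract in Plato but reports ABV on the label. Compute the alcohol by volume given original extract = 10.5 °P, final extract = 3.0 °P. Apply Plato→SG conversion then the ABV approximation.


SG = 259/(259 − P);  ABV = (OG − FG)·131.25
OG = 259/(259 − 10.5) = 1.0423
FG = 259/(259 − 3.0) = 1.0117
ABV = (1.0423 − 1.0117)·131.25

4.0077 % ABV


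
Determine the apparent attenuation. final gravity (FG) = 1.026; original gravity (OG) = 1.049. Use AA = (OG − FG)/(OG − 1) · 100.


AA = (1.049 − 1.026)/(1.049 − 1) · 100

46.9388 %


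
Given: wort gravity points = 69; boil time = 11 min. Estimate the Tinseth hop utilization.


U = 1.65·0.000125^(GP/1000) · (1 − e^(−0.04·t))/4.15
bigness = 1.65·0.000125^(69/1000) = 0.8875
boil_factor = (1 − e^(−0.04·11))/4.15 = 0.0858
U = 0.8875 · 0.0858

0.0761


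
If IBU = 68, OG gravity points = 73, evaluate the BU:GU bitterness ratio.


BU:GU = IBU / OG_points
BU:GU = 68 / 73

0.9315


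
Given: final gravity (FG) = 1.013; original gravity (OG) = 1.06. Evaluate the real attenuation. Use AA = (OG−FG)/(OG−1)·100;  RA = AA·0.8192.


AA = (1.06 − 1.013)/(1.06 − 1)·100 = 78.3333
RA = 78.3333·0.8192

64.1707 %


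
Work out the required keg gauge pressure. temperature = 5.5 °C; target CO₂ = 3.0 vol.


psi = vols/(0.01821 + 0.09011·e^(−0.04·T)) − 14.695
psi = 3.0/(0.01821 + 0.09011·e^(−0.04·5.5)) − 14.695

18.4450 psi


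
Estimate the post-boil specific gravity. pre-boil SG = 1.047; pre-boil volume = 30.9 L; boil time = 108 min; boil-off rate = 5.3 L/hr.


V_post = V_pre − rate·(t/60);  SG_post = 1 + (SG_pre−1)·V_pre/V_post
V_post = 30.9 − 5.3·(108/60) = 21.3600
SG_post = 1 + (1.047 − 1)·30.9/21.3600

1.0680


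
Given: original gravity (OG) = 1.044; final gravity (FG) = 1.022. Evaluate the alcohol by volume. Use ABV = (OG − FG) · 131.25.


ABV = (1.044 − 1.022) · 131.25

2.8875 % ABV


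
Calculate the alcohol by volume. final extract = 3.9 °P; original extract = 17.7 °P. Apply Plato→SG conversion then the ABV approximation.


SG = 259/(259 − P);  ABV = (OG − FG)·131.25
OG = 259/(259 − 17.7) = 1.0734
FG = 259/(259 − 3.9) = 1.0153
ABV = (1.0734 − 1.0153)·131.25

7.6210 % ABV


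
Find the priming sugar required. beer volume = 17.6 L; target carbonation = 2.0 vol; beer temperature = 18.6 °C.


residual = 14.695·(0.01821 + 0.09011·e^(−0.04·T));  sugar = (target − residual)·4.0·V
residual = 14.695·(0.01821 + 0.09011·e^(−0.04·18.6)) = 0.8969
sugar = (2.0 − 0.8969)·4.0·17.6

77.6616 g


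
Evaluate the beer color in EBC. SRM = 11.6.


EBC = SRM · 1.97
EBC = 11.6 · 1.97

22.8520 EBC


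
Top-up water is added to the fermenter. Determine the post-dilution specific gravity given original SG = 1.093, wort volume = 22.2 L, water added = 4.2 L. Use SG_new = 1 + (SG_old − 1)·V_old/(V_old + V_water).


pts = (1.093 − 1)·1000·22.2/(22.2 + 4.2) = 78.2045
SG_new = 1 + 78.2045/1000

1.0782


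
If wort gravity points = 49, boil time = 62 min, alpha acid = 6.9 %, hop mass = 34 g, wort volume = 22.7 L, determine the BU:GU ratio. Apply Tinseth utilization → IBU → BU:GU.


U = 1.65·0.000125^(GP/1000)·(1−e^(−0.04t))/4.15;  IBU = (α/100)·m·U·1000/V;  BU:GU = IBU/GP
U = 1.65·0.000125^(49/1000)·(1−e^(−0.04·62))/4.15 = 0.2345
IBU = (6.9/100)·34·0.2345·1000/22.7 = 24.2384
BU:GU = 24.2384/49

0.4947


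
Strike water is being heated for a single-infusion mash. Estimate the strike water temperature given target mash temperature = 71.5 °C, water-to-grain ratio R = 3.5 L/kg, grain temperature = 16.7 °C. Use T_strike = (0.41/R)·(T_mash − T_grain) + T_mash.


T_strike = (0.41/3.5)·(71.5 − 16.7) + 71.5

77.9194 °C


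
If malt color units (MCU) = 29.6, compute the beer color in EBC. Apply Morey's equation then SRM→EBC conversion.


SRM = 1.4922·MCU^0.6859;  EBC = SRM·1.97
SRM = 1.4922·29.6^0.6859 = 15.2400
EBC = 15.2400·1.97

30.0229 EBC


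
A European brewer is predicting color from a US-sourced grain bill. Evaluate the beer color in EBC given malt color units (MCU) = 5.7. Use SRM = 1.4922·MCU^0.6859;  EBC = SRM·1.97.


SRM = 1.4922·5.7^0.6859 = 4.9236
EBC = 4.9236·1.97

9.6995 EBC


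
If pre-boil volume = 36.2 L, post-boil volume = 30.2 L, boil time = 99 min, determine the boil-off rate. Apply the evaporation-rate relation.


rate = (V_pre − V_post) / (t_min/60)
rate = (36.2 − 30.2) / (99/60)

3.6364 L/hr


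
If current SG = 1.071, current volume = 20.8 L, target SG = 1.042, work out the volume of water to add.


V_water = V·((SG_curr − 1)/(SG_target − 1) − 1)
V_water = 20.8·((1.071 − 1)/(1.042 − 1) − 1)

14.3619 L


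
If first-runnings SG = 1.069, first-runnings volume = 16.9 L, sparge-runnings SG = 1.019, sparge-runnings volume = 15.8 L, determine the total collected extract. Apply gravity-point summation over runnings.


total = Σ (SG_i − 1)·1000·V_i
first = (1.069 − 1)·1000·16.9 = 1166.1000
sparge = (1.019 − 1)·1000·15.8 = 300.2000
total = 1166.1000 + 300.2000

1466.3000 gravity·L


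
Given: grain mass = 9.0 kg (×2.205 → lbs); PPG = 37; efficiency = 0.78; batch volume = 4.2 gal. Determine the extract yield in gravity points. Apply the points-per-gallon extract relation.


points = lbs × PPG × eff / vol
lbs = 9.0 × 2.205 = 19.8450
points = 19.8450 × 37 × 0.78 / 4.2

136.3635 points


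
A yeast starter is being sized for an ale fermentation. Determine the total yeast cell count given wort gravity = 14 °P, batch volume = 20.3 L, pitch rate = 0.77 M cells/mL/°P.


cells (billions) = rate · V_L · °P
cells = 0.77 · 20.3 · 14

218.8340 billion cells


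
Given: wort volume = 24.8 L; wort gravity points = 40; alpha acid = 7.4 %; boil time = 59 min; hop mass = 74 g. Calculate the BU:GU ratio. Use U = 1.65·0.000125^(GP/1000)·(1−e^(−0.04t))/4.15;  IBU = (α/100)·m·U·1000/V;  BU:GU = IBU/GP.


U = 1.65·0.000125^(40/1000)·(1−e^(−0.04·59))/4.15 = 0.2513
IBU = (7.4/100)·74·0.2513·1000/24.8 = 55.4946
BU:GU = 55.4946/40

1.3874


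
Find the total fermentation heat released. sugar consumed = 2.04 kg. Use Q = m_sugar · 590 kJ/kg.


Q = 2.04 · 590

1203.6000 kJ


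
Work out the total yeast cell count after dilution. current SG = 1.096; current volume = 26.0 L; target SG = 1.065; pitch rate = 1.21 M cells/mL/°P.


V_w = V·((SG_c−1)/(SG_t−1)−1);  °P = 259 − 259/SG_t;  cells = rate·(V+V_w)·°P
V_w = 26.0·((1.096−1)/(1.065−1)−1) = 12.4000
V_final = 26.0 + 12.4000 = 38.4000
°P = 259 − 259/1.065 = 15.8075
cells = 1.21·38.4000·15.8075

734.4802 billion cells


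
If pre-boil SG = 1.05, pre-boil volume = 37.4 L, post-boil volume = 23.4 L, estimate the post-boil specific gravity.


SG_post = 1 + (SG_pre − 1)·V_pre/V_post
pts_pre = (1.05 − 1)·1000 = 50.0000
pts_post = 50.0000·37.4/23.4 = 79.9145
SG_post = 1 + 79.9145/1000

1.0799


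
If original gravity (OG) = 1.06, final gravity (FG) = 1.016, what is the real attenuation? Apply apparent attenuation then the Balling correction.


AA = (OG−FG)/(OG−1)·100;  RA = AA·0.8192
AA = (1.06 − 1.016)/(1.06 − 1)·100 = 73.3333
RA = 73.3333·0.8192

60.0747 %


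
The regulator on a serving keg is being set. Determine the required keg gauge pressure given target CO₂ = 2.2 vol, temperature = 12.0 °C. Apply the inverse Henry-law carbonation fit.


psi = vols/(0.01821 + 0.09011·e^(−0.04·T)) − 14.695
psi = 2.2/(0.01821 + 0.09011·e^(−0.04·12.0)) − 14.695

15.0474 psi


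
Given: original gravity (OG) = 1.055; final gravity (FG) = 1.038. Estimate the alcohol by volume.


ABV = (OG − FG) · 131.25
ABV = (1.055 − 1.038) · 131.25

2.2312 % ABV


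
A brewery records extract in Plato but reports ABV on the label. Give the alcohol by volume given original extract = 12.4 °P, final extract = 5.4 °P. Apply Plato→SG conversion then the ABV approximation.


SG = 259/(259 − P);  ABV = (OG − FG)·131.25
OG = 259/(259 − 12.4) = 1.0503
FG = 259/(259 − 5.4) = 1.0213
ABV = (1.0503 − 1.0213)·131.25

3.8050 % ABV


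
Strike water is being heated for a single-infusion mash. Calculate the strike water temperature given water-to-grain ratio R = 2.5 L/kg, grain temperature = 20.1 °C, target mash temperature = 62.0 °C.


T_strike = (0.41/R)·(T_mash − T_grain) + T_mash
T_strike = (0.41/2.5)·(62.0 − 20.1) + 62.0

68.8716 °C


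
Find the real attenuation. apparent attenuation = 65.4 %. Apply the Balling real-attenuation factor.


RA = AA · 0.8192
RA = 65.4 · 0.8192

53.5757 %


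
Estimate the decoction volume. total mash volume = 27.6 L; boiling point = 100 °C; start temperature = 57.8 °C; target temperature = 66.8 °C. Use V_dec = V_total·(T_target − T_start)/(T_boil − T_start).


V_dec = 27.6·(66.8 − 57.8)/(100 − 57.8)

5.8863 L


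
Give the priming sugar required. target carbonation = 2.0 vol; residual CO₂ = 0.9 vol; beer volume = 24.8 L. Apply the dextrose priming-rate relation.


sugar = (target − residual)·4.0·V
sugar = (2.0 − 0.9)·4.0·24.8

109.1200 g


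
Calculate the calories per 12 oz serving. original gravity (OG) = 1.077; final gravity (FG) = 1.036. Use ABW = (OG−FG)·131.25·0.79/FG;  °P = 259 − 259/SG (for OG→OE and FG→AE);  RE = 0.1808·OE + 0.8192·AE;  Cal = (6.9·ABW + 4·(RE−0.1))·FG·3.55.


ABW = (1.077 − 1.036)·131.25·0.79/1.036 = 4.1035
OE = 259 − 259/1.077 = 18.5172 °P
AE = 259 − 259/1.036 = 9.0000 °P
RE = 0.1808·18.5172 + 0.8192·9.0000 = 10.7207 °P
Cal = (6.9·4.1035 + 4·(10.7207−0.1))·1.036·3.55

260.3762 kcal


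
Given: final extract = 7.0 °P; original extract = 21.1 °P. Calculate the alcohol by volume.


SG = 259/(259 − P);  ABV = (OG − FG)·131.25
OG = 259/(259 − 21.1) = 1.0887
FG = 259/(259 − 7.0) = 1.0278
ABV = (1.0887 − 1.0278)·131.25

7.9951 % ABV


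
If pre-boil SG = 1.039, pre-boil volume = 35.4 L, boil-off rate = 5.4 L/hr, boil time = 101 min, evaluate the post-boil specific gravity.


V_post = V_pre − rate·(t/60);  SG_post = 1 + (SG_pre−1)·V_pre/V_post
V_post = 35.4 − 5.4·(101/60) = 26.3100
SG_post = 1 + (1.039 − 1)·35.4/26.3100

1.0525


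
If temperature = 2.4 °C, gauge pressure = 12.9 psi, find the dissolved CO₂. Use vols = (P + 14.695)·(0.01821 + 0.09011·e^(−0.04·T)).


vols = (12.9 + 14.695)·(0.01821 + 0.09011·e^(−0.04·2.4))

2.7615 volumes


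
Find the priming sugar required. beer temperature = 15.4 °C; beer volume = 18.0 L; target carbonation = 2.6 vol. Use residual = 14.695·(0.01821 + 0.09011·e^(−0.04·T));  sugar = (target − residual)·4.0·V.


residual = 14.695·(0.01821 + 0.09011·e^(−0.04·15.4)) = 0.9828
sugar = (2.6 − 0.9828)·4.0·18.0

116.4399 g


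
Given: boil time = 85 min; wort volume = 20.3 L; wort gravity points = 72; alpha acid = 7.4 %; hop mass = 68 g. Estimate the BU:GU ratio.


U = 1.65·0.000125^(GP/1000)·(1−e^(−0.04t))/4.15;  IBU = (α/100)·m·U·1000/V;  BU:GU = IBU/GP
U = 1.65·0.000125^(72/1000)·(1−e^(−0.04·85))/4.15 = 0.2012
IBU = (7.4/100)·68·0.2012·1000/20.3 = 49.8789
BU:GU = 49.8789/72

0.6928


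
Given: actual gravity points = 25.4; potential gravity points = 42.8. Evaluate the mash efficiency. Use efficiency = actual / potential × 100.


efficiency = 25.4 / 42.8 × 100

59.3458 %


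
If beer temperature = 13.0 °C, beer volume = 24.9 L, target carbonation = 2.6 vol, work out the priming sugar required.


residual = 14.695·(0.01821 + 0.09011·e^(−0.04·T));  sugar = (target − residual)·4.0·V
residual = 14.695·(0.01821 + 0.09011·e^(−0.04·13.0)) = 1.0548
sugar = (2.6 − 1.0548)·4.0·24.9

153.8979 g


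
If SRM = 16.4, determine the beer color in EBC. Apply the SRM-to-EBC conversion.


EBC = SRM · 1.97
EBC = 16.4 · 1.97

32.3080 EBC


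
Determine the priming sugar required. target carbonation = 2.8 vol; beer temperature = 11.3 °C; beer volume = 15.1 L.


residual = 14.695·(0.01821 + 0.09011·e^(−0.04·T));  sugar = (target − residual)·4.0·V
residual = 14.695·(0.01821 + 0.09011·e^(−0.04·11.3)) = 1.1102
sugar = (2.8 − 1.1102)·4.0·15.1

102.0618 g


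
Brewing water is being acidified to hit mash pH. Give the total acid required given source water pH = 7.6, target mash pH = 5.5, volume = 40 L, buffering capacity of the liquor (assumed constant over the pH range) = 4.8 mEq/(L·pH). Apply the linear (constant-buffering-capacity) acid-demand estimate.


acid = buffering capacity · (pH_source − pH_target) · V
acid = 4.8 · (7.6 − 5.5) · 40

403.2000 mEq


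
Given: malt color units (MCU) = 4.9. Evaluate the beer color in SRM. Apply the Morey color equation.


SRM = 1.4922 · MCU^0.6859
SRM = 1.4922 · 4.9^0.6859

4.4385 SRM


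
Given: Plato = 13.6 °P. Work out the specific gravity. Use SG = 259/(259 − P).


SG = 259/(259 − 13.6)

1.0554


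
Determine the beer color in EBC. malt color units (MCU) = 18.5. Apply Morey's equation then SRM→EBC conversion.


SRM = 1.4922·MCU^0.6859;  EBC = SRM·1.97
SRM = 1.4922·18.5^0.6859 = 11.0403
EBC = 11.0403·1.97

21.7494 EBC


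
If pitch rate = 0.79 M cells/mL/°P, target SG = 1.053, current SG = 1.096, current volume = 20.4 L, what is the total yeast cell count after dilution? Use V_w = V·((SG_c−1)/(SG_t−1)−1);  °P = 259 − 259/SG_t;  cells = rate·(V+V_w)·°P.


V_w = 20.4·((1.096−1)/(1.053−1)−1) = 16.5509
V_final = 20.4 + 16.5509 = 36.9509
°P = 259 − 259/1.053 = 13.0361
cells = 0.79·36.9509·13.0361

380.5396 billion cells


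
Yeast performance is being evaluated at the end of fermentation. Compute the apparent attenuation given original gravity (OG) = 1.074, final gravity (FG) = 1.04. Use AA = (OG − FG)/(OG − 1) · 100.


AA = (1.074 − 1.04)/(1.074 − 1) · 100

45.9459 %


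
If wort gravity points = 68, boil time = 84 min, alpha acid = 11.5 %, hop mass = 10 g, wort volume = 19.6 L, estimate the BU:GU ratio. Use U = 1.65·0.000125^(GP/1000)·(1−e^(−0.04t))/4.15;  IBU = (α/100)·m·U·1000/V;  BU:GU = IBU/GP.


U = 1.65·0.000125^(68/1000)·(1−e^(−0.04·84))/4.15 = 0.2083
IBU = (11.5/100)·10·0.2083·1000/19.6 = 12.2212
BU:GU = 12.2212/68

0.1797


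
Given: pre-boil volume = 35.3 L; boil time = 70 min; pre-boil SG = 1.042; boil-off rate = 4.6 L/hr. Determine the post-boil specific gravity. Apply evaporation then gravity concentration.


V_post = V_pre − rate·(t/60);  SG_post = 1 + (SG_pre−1)·V_pre/V_post
V_post = 35.3 − 4.6·(70/60) = 29.9333
SG_post = 1 + (1.042 − 1)·35.3/29.9333

1.0495


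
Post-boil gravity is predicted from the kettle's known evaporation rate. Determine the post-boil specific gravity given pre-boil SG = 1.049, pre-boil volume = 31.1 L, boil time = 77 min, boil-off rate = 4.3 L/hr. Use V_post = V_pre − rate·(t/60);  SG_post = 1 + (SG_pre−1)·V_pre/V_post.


V_post = 31.1 − 4.3·(77/60) = 25.5817
SG_post = 1 + (1.049 − 1)·31.1/25.5817

1.0596
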